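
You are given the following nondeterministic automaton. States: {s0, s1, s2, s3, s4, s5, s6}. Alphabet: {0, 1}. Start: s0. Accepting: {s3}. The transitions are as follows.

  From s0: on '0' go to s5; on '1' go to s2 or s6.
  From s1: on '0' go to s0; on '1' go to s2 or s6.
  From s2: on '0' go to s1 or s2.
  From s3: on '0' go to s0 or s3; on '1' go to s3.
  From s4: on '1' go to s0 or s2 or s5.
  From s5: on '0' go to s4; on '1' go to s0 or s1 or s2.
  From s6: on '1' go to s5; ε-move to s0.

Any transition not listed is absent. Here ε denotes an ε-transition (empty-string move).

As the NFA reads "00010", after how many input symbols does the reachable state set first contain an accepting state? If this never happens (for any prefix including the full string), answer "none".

Start in {s0}.
Read '0': {s0} → {s5}.
Read '0': {s5} → {s4}.
Read '0': {s4} → ∅.
The set is empty and remains empty for the remaining 2 symbols.
No reachable set along the way intersects F.

none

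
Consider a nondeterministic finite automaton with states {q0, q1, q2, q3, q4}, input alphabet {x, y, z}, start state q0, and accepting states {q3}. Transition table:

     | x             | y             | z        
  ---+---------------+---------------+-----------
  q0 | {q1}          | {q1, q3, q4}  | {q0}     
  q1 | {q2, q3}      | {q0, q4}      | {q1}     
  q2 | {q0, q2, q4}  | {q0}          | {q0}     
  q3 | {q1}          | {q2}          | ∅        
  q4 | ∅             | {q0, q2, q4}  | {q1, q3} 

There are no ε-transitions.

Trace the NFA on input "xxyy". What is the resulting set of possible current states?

Start in {q0}.
Read 'x': q0→{q1}; now {q1}.
Read 'x': q1→{q2, q3}; now {q2, q3}.
Read 'y': q2→{q0}, q3→{q2}; now {q0, q2}.
Read 'y': q0→{q1, q3, q4}, q2→{q0}; now {q0, q1, q3, q4}.

{q0, q1, q3, q4}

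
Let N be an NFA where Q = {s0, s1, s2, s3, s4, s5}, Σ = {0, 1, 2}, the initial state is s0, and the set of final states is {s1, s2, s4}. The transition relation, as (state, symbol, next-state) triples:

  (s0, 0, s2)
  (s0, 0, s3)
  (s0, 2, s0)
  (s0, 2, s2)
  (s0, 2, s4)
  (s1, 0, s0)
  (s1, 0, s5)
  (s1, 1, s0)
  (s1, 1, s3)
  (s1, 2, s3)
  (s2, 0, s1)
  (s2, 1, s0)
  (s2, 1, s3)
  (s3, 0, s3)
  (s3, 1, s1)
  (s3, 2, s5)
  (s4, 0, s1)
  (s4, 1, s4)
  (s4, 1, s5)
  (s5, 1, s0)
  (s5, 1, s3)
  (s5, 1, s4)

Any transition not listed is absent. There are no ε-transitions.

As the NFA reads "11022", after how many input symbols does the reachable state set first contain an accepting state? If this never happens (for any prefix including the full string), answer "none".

none

Start in {s0}.
Read '1': s0→∅; now ∅.
The set is empty and remains empty for the remaining 4 symbols.
No reachable set along the way intersects F.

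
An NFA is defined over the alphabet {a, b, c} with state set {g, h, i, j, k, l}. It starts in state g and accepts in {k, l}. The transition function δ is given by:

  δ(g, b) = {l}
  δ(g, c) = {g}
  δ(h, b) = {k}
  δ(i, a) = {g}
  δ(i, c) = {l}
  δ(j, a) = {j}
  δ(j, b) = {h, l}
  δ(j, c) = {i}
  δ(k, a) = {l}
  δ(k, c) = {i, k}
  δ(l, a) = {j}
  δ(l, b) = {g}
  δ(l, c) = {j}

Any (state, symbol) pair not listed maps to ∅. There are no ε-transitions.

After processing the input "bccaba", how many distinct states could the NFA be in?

Start in {g}.
Read 'b': g→{l}; now {l}.
Read 'c': l→{j}; now {j}.
Read 'c': j→{i}; now {i}.
Read 'a': i→{g}; now {g}.
Read 'b': g→{l}; now {l}.
Read 'a': l→{j}; now {j}.
That set has 1 state.

1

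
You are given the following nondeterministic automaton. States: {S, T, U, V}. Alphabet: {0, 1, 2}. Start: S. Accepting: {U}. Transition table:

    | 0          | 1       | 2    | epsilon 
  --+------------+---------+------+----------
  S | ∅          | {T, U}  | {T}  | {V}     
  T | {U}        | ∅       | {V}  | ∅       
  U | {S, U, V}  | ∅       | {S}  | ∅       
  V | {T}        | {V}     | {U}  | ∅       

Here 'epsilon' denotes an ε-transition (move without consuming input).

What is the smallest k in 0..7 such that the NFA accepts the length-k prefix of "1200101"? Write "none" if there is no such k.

Start: ε-closure({S}) = {S, V}.
Read '1': {S, V} → {T, U, V}.
None of the earlier sets intersect F, but {T, U, V} does.

1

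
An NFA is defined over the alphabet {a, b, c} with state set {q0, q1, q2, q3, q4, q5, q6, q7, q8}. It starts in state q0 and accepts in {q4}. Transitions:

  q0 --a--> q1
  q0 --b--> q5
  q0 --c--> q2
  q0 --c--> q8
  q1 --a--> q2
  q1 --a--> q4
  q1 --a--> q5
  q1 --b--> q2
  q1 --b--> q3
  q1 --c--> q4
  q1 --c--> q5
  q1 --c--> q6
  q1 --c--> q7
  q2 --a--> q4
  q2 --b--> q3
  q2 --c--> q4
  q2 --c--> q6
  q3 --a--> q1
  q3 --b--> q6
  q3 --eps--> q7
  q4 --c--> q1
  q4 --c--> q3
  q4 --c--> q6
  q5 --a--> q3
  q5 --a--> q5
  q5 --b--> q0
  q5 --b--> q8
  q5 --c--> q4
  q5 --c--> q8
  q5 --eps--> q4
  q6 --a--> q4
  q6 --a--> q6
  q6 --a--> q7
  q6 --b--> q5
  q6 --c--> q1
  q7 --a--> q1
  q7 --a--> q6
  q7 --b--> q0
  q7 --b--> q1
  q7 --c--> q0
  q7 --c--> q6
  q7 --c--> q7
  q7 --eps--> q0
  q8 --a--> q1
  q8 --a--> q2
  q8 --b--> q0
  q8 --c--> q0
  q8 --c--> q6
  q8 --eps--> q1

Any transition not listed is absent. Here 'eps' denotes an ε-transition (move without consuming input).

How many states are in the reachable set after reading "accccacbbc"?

9

Start in {q0}.
Read 'a': q0→{q1}; now {q1}.
Read 'c': q1→{q4, q5, q6, q7}; union {q4, q5, q6, q7}; ε-closure = {q0, q4, q5, q6, q7}.
Read 'c': q0→{q2, q8}, q4→{q1, q3, q6}, q5→{q4, q8}, q6→{q1}, q7→{q0, q6, q7}; now {q0, q1, q2, q3, q4, q6, q7, q8}.
Read 'c': q0→{q2, q8}, q1→{q4, q5, q6, q7}, q2→{q4, q6}, q3→∅, q4→{q1, q3, q6}, q6→{q1}, q7→{q0, q6, q7}, q8→{q0, q6}; now {q0, q1, q2, q3, q4, q5, q6, q7, q8}.
Read 'c': q0→{q2, q8}, q1→{q4, q5, q6, q7}, q2→{q4, q6}, q3→∅, q4→{q1, q3, q6}, q5→{q4, q8}, q6→{q1}, q7→{q0, q6, q7}, q8→{q0, q6}; now {q0, q1, q2, q3, q4, q5, q6, q7, q8}.
Read 'a': q0→{q1}, q1→{q2, q4, q5}, q2→{q4}, q3→{q1}, q4→∅, q5→{q3, q5}, q6→{q4, q6, q7}, q7→{q1, q6}, q8→{q1, q2}; union {q1, q2, q3, q4, q5, q6, q7}; ε-closure = {q0, q1, q2, q3, q4, q5, q6, q7}.
Read 'c': q0→{q2, q8}, q1→{q4, q5, q6, q7}, q2→{q4, q6}, q3→∅, q4→{q1, q3, q6}, q5→{q4, q8}, q6→{q1}, q7→{q0, q6, q7}; now {q0, q1, q2, q3, q4, q5, q6, q7, q8}.
Read 'b': q0→{q5}, q1→{q2, q3}, q2→{q3}, q3→{q6}, q4→∅, q5→{q0, q8}, q6→{q5}, q7→{q0, q1}, q8→{q0}; union {q0, q1, q2, q3, q5, q6, q8}; ε-closure = {q0, q1, q2, q3, q4, q5, q6, q7, q8}.
Read 'b': q0→{q5}, q1→{q2, q3}, q2→{q3}, q3→{q6}, q4→∅, q5→{q0, q8}, q6→{q5}, q7→{q0, q1}, q8→{q0}; union {q0, q1, q2, q3, q5, q6, q8}; ε-closure = {q0, q1, q2, q3, q4, q5, q6, q7, q8}.
Read 'c': q0→{q2, q8}, q1→{q4, q5, q6, q7}, q2→{q4, q6}, q3→∅, q4→{q1, q3, q6}, q5→{q4, q8}, q6→{q1}, q7→{q0, q6, q7}, q8→{q0, q6}; now {q0, q1, q2, q3, q4, q5, q6, q7, q8}.
That set has 9 states.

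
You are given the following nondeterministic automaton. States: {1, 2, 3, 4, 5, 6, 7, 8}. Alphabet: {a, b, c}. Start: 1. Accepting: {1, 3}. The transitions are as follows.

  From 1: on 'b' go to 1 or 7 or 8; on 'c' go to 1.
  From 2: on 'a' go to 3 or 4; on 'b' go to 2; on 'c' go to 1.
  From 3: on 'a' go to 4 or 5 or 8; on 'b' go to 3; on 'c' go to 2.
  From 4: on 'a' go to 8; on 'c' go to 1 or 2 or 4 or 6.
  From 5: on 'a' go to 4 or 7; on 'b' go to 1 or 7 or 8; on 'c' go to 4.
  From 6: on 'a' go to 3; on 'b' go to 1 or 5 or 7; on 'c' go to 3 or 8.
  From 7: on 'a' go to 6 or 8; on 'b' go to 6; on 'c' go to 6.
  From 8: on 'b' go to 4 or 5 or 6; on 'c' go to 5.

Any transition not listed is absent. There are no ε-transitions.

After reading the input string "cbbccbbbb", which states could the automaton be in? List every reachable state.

Start in {1}.
Read 'c': {1} → {1}.
Read 'b': {1} → {1, 7, 8}.
Read 'b': {1, 7, 8} → {1, 4, 5, 6, 7, 8}.
Read 'c': {1, 4, 5, 6, 7, 8} → {1, 2, 3, 4, 5, 6, 8}.
Read 'c': {1, 2, 3, 4, 5, 6, 8} → {1, 2, 3, 4, 5, 6, 8}.
Read 'b': {1, 2, 3, 4, 5, 6, 8} → {1, 2, 3, 4, 5, 6, 7, 8}.
Read 'b': {1, 2, 3, 4, 5, 6, 7, 8} → {1, 2, 3, 4, 5, 6, 7, 8}.
Read 'b': {1, 2, 3, 4, 5, 6, 7, 8} → {1, 2, 3, 4, 5, 6, 7, 8}.
Read 'b': {1, 2, 3, 4, 5, 6, 7, 8} → {1, 2, 3, 4, 5, 6, 7, 8}.

{1, 2, 3, 4, 5, 6, 7, 8}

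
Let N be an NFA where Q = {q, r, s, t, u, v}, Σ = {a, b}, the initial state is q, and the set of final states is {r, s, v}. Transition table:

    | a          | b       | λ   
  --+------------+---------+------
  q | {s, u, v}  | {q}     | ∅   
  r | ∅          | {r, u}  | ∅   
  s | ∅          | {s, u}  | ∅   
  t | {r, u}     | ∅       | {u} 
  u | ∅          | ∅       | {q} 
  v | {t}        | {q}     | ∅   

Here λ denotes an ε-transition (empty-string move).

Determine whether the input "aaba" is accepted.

Start in {q}.
Read 'a': {q} → {q, s, u, v}.
Read 'a': {q, s, u, v} → {q, s, t, u, v}.
Read 'b': {q, s, t, u, v} → {q, s, u}.
Read 'a': {q, s, u} → {q, s, u, v}.
The final set {q, s, u, v} contains the accepting states s, v.

Yes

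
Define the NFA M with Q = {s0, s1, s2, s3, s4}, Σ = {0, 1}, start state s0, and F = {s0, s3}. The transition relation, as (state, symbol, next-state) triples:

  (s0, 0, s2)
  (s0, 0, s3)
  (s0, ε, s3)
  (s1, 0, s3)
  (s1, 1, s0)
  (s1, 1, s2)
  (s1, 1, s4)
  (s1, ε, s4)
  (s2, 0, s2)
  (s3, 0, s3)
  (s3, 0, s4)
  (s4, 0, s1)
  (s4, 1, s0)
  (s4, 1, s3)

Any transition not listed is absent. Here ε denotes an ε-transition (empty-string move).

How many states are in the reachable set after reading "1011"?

Start: ε-closure({s0}) = {s0, s3}.
Read '1': s0→∅, s3→∅; now ∅.
The set is empty and remains empty for the remaining 3 symbols.
That set has 0 states.

0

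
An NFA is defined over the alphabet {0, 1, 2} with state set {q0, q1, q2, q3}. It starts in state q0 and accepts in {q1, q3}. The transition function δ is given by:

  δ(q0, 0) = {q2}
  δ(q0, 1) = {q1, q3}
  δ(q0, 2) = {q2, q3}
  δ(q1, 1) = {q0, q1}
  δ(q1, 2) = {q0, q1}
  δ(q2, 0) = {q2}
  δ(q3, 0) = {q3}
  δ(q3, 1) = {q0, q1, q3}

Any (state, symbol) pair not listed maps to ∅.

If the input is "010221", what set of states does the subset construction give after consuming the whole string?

Start in {q0}.
Read '0': q0→{q2}; now {q2}.
Read '1': q2→∅; now ∅.
The set is empty and remains empty for the remaining 4 symbols.

∅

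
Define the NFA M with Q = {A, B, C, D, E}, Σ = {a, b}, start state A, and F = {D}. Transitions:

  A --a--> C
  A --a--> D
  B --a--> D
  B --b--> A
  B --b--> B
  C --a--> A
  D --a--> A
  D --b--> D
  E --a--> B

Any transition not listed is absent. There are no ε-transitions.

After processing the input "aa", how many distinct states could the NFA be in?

1

Start in {A}.
Read 'a': A→{C, D}; now {C, D}.
Read 'a': C→{A}, D→{A}; now {A}.
That set has 1 state.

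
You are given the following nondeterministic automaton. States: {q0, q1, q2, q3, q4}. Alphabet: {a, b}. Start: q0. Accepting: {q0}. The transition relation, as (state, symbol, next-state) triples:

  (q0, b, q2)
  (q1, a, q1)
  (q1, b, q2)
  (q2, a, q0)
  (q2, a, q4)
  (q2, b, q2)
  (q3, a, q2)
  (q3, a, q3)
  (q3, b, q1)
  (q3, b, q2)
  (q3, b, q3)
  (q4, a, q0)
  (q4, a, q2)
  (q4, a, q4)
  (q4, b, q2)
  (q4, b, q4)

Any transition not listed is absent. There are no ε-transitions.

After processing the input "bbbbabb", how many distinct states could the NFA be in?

2

Start in {q0}.
Read 'b': q0→{q2}; now {q2}.
Read 'b': q2→{q2}; now {q2}.
Read 'b': q2→{q2}; now {q2}.
Read 'b': q2→{q2}; now {q2}.
Read 'a': q2→{q0, q4}; now {q0, q4}.
Read 'b': q0→{q2}, q4→{q2, q4}; now {q2, q4}.
Read 'b': q2→{q2}, q4→{q2, q4}; now {q2, q4}.
That set has 2 states.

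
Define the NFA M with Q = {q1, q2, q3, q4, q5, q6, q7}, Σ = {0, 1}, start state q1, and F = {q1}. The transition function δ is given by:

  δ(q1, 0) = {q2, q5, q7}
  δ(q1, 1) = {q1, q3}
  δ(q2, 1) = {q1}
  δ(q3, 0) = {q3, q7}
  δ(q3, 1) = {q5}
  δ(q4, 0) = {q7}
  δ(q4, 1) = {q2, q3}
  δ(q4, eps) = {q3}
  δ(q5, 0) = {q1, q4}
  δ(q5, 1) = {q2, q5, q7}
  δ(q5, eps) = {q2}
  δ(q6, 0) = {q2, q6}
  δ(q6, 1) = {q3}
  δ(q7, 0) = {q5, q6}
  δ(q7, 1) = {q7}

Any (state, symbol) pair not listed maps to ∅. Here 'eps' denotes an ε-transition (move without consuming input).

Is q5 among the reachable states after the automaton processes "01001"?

Start in {q1}.
Read '0': q1→{q2, q5, q7}; now {q2, q5, q7}.
Read '1': q2→{q1}, q5→{q2, q5, q7}, q7→{q7}; now {q1, q2, q5, q7}.
Read '0': q1→{q2, q5, q7}, q2→∅, q5→{q1, q4}, q7→{q5, q6}; union {q1, q2, q4, q5, q6, q7}; ε-closure = {q1, q2, q3, q4, q5, q6, q7}.
Read '0': q1→{q2, q5, q7}, q2→∅, q3→{q3, q7}, q4→{q7}, q5→{q1, q4}, q6→{q2, q6}, q7→{q5, q6}; now {q1, q2, q3, q4, q5, q6, q7}.
Read '1': q1→{q1, q3}, q2→{q1}, q3→{q5}, q4→{q2, q3}, q5→{q2, q5, q7}, q6→{q3}, q7→{q7}; now {q1, q2, q3, q5, q7}.
State q5 is in {q1, q2, q3, q5, q7}.

Yes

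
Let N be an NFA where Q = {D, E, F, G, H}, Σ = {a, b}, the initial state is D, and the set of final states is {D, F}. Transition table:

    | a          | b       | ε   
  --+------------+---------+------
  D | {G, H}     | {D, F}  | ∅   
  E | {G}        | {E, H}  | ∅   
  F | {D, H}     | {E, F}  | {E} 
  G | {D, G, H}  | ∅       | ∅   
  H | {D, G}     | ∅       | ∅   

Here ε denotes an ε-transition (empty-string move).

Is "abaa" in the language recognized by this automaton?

Start in {D}.
Read 'a': D→{G, H}; now {G, H}.
Read 'b': G→∅, H→∅; now ∅.
The set is empty and remains empty for the remaining 2 symbols.
The final set ∅ contains no accepting state.

No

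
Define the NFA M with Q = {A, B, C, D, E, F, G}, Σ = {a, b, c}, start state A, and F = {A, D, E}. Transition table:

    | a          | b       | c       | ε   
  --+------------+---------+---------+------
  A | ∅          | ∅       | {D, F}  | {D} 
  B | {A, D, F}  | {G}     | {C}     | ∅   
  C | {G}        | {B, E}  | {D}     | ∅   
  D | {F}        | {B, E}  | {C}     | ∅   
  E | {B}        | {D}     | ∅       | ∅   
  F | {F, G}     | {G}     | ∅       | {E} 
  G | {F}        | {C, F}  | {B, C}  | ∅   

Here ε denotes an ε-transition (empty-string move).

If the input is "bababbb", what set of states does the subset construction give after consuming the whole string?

{B, C, D, E, F, G}

Start: ε-closure({A}) = {A, D}.
Read 'b': {A, D} → {B, E}.
Read 'a': {B, E} → {A, B, D, E, F}.
Read 'b': {A, B, D, E, F} → {B, D, E, G}.
Read 'a': {B, D, E, G} → {A, B, D, E, F}.
Read 'b': {A, B, D, E, F} → {B, D, E, G}.
Read 'b': {B, D, E, G} → {B, C, D, E, F, G}.
Read 'b': {B, C, D, E, F, G} → {B, C, D, E, F, G}.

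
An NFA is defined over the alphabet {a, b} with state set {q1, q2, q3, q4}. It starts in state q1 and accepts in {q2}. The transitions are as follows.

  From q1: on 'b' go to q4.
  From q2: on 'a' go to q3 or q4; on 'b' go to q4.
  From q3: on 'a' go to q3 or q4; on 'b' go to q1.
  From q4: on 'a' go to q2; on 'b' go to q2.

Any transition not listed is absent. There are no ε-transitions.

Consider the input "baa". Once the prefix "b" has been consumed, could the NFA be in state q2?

Start in {q1}.
Read 'b': {q1} → {q4}.
State q2 is not in {q4}.

No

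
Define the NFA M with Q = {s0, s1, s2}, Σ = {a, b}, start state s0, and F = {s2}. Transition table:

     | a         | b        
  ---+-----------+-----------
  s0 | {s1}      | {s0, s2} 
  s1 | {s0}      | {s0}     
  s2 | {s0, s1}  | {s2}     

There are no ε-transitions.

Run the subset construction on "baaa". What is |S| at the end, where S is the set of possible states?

2

Start in {s0}.
Read 'b': s0→{s0, s2}; now {s0, s2}.
Read 'a': s0→{s1}, s2→{s0, s1}; now {s0, s1}.
Read 'a': s0→{s1}, s1→{s0}; now {s0, s1}.
Read 'a': s0→{s1}, s1→{s0}; now {s0, s1}.
That set has 2 states.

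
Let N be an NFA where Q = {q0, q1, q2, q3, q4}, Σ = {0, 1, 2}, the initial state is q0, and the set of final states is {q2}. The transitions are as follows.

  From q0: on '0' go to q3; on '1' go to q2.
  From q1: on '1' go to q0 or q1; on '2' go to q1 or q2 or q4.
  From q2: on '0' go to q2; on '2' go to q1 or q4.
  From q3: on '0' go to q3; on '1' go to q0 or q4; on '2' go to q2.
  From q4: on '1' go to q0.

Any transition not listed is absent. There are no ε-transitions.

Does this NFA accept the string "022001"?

Start in {q0}.
Read '0': q0→{q3}; now {q3}.
Read '2': q3→{q2}; now {q2}.
Read '2': q2→{q1, q4}; now {q1, q4}.
Read '0': q1→∅, q4→∅; now ∅.
The set is empty and remains empty for the remaining 2 symbols.
The final set ∅ contains no accepting state.

No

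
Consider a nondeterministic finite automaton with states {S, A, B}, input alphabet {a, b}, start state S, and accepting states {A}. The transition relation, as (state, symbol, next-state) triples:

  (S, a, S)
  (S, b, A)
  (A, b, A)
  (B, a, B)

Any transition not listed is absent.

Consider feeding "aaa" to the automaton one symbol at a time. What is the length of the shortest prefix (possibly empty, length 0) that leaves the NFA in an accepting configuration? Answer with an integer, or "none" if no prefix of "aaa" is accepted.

none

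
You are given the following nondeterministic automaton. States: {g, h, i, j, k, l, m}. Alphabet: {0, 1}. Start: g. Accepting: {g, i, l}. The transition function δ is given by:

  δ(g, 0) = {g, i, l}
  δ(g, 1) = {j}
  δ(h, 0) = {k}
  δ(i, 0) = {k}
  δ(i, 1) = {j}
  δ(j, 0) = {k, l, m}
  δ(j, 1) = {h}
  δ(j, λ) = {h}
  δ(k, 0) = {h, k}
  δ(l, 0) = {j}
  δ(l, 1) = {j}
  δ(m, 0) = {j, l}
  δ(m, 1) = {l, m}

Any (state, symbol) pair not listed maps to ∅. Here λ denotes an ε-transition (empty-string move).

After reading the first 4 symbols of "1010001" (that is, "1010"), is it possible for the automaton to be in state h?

Start in {g}.
Read '1': g→{j}; union {j}; ε-closure = {h, j}.
Read '0': h→{k}, j→{k, l, m}; now {k, l, m}.
Read '1': k→∅, l→{j}, m→{l, m}; union {j, l, m}; ε-closure = {h, j, l, m}.
Read '0': h→{k}, j→{k, l, m}, l→{j}, m→{j, l}; union {j, k, l, m}; ε-closure = {h, j, k, l, m}.
State h is in {h, j, k, l, m}.

Yes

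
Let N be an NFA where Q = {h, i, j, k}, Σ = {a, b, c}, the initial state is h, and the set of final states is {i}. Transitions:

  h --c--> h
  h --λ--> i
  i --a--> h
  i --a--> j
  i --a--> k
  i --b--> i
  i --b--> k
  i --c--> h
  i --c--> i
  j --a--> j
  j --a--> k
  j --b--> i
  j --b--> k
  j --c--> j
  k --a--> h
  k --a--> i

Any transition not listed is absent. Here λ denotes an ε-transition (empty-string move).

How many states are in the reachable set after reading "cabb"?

Start: ε-closure({h}) = {h, i}.
Read 'c': h→{h}, i→{h, i}; now {h, i}.
Read 'a': h→∅, i→{h, j, k}; union {h, j, k}; ε-closure = {h, i, j, k}.
Read 'b': h→∅, i→{i, k}, j→{i, k}, k→∅; now {i, k}.
Read 'b': i→{i, k}, k→∅; now {i, k}.
That set has 2 states.

2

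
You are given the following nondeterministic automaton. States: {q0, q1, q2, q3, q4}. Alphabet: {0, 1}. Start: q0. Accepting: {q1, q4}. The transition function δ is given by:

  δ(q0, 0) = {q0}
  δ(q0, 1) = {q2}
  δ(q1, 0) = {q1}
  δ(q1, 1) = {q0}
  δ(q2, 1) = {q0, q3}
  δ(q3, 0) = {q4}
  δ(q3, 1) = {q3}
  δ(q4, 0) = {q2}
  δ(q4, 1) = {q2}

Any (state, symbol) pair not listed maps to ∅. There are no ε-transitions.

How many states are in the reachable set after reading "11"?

2

Start in {q0}.
Read '1': {q0} → {q2}.
Read '1': {q2} → {q0, q3}.
That set has 2 states.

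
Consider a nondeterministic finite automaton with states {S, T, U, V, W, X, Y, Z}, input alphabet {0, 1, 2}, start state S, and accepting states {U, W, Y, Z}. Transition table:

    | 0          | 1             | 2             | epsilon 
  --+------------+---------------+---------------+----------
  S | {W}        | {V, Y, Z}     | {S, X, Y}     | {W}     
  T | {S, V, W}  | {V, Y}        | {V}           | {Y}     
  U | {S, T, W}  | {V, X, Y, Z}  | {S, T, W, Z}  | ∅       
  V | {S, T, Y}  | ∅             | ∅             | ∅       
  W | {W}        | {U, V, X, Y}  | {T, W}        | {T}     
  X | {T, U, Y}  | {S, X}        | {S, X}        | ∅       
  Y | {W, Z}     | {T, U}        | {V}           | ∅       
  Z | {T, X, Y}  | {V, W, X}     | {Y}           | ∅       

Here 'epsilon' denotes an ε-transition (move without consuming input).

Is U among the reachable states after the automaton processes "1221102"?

Start: ε-closure({S}) = {S, T, W, Y}.
Read '1': {S, T, W, Y} → {T, U, V, X, Y, Z}.
Read '2': {T, U, V, X, Y, Z} → {S, T, V, W, X, Y, Z}.
Read '2': {S, T, V, W, X, Y, Z} → {S, T, V, W, X, Y}.
Read '1': {S, T, V, W, X, Y} → {S, T, U, V, W, X, Y, Z}.
Read '1': {S, T, U, V, W, X, Y, Z} → {S, T, U, V, W, X, Y, Z}.
Read '0': {S, T, U, V, W, X, Y, Z} → {S, T, U, V, W, X, Y, Z}.
Read '2': {S, T, U, V, W, X, Y, Z} → {S, T, V, W, X, Y, Z}.
State U is not in {S, T, V, W, X, Y, Z}.

No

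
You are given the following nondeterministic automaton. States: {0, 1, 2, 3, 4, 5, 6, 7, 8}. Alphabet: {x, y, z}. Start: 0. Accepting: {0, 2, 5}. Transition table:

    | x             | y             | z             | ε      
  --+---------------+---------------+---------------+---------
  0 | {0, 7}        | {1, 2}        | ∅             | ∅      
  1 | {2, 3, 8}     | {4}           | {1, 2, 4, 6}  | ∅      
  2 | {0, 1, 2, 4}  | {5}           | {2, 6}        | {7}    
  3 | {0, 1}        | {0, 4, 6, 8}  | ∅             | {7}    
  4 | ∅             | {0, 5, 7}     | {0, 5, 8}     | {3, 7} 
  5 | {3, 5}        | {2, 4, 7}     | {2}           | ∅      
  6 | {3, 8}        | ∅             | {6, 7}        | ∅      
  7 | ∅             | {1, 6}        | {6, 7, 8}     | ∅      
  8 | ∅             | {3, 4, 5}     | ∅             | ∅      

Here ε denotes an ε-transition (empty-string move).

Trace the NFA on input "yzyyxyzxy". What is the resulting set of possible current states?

Start in {0}.
Read 'y': {0} → {1, 2, 7}.
Read 'z': {1, 2, 7} → {1, 2, 3, 4, 6, 7, 8}.
Read 'y': {1, 2, 3, 4, 6, 7, 8} → {0, 1, 3, 4, 5, 6, 7, 8}.
Read 'y': {0, 1, 3, 4, 5, 6, 7, 8} → {0, 1, 2, 3, 4, 5, 6, 7, 8}.
Read 'x': {0, 1, 2, 3, 4, 5, 6, 7, 8} → {0, 1, 2, 3, 4, 5, 7, 8}.
Read 'y': {0, 1, 2, 3, 4, 5, 7, 8} → {0, 1, 2, 3, 4, 5, 6, 7, 8}.
Read 'z': {0, 1, 2, 3, 4, 5, 6, 7, 8} → {0, 1, 2, 3, 4, 5, 6, 7, 8}.
Read 'x': {0, 1, 2, 3, 4, 5, 6, 7, 8} → {0, 1, 2, 3, 4, 5, 7, 8}.
Read 'y': {0, 1, 2, 3, 4, 5, 7, 8} → {0, 1, 2, 3, 4, 5, 6, 7, 8}.

{0, 1, 2, 3, 4, 5, 6, 7, 8}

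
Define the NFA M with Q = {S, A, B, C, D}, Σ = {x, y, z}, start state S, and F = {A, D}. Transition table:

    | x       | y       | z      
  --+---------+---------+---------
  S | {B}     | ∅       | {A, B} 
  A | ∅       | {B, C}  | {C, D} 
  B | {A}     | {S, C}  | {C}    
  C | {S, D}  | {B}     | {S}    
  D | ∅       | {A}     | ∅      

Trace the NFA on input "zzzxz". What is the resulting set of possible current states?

{C}

Start in {S}.
Read 'z': S→{A, B}; now {A, B}.
Read 'z': A→{C, D}, B→{C}; now {C, D}.
Read 'z': C→{S}, D→∅; now {S}.
Read 'x': S→{B}; now {B}.
Read 'z': B→{C}; now {C}.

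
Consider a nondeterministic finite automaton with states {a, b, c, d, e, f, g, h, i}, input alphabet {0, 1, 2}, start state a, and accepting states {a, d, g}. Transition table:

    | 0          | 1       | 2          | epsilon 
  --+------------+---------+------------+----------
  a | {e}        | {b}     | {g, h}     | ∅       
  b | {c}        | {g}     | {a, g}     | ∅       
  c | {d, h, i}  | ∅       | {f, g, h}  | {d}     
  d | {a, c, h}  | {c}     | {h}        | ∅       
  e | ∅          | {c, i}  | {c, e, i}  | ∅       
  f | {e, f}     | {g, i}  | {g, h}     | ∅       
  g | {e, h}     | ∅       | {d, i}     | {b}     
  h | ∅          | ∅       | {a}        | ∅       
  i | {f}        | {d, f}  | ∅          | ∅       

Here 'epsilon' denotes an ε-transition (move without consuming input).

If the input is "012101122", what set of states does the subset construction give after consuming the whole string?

Start in {a}.
Read '0': a→{e}; now {e}.
Read '1': e→{c, i}; union {c, i}; ε-closure = {c, d, i}.
Read '2': c→{f, g, h}, d→{h}, i→∅; union {f, g, h}; ε-closure = {b, f, g, h}.
Read '1': b→{g}, f→{g, i}, g→∅, h→∅; union {g, i}; ε-closure = {b, g, i}.
Read '0': b→{c}, g→{e, h}, i→{f}; union {c, e, f, h}; ε-closure = {c, d, e, f, h}.
Read '1': c→∅, d→{c}, e→{c, i}, f→{g, i}, h→∅; union {c, g, i}; ε-closure = {b, c, d, g, i}.
Read '1': b→{g}, c→∅, d→{c}, g→∅, i→{d, f}; union {c, d, f, g}; ε-closure = {b, c, d, f, g}.
Read '2': b→{a, g}, c→{f, g, h}, d→{h}, f→{g, h}, g→{d, i}; union {a, d, f, g, h, i}; ε-closure = {a, b, d, f, g, h, i}.
Read '2': a→{g, h}, b→{a, g}, d→{h}, f→{g, h}, g→{d, i}, h→{a}, i→∅; union {a, d, g, h, i}; ε-closure = {a, b, d, g, h, i}.

{a, b, d, g, h, i}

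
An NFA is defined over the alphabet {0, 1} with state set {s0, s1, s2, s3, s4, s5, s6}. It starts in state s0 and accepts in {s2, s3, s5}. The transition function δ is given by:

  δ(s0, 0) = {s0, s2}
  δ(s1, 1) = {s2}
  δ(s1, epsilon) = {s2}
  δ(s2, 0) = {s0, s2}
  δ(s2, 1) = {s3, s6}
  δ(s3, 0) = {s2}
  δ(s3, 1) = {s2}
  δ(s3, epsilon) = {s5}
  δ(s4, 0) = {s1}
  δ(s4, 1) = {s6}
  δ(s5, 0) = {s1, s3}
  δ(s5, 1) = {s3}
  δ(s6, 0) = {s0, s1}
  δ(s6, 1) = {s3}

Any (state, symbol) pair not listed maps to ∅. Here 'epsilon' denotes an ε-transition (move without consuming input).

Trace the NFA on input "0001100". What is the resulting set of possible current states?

Start in {s0}.
Read '0': {s0} → {s0, s2}.
Read '0': {s0, s2} → {s0, s2}.
Read '0': {s0, s2} → {s0, s2}.
Read '1': {s0, s2} → {s3, s5, s6}.
Read '1': {s3, s5, s6} → {s2, s3, s5}.
Read '0': {s2, s3, s5} → {s0, s1, s2, s3, s5}.
Read '0': {s0, s1, s2, s3, s5} → {s0, s1, s2, s3, s5}.

{s0, s1, s2, s3, s5}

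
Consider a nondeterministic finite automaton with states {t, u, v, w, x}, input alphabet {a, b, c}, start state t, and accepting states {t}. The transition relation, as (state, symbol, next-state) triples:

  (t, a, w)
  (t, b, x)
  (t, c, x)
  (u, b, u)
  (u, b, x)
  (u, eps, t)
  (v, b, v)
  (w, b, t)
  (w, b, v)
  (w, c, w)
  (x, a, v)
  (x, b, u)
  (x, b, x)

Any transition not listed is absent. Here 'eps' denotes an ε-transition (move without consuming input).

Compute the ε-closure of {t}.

Begin with {t}.
No ε-moves leave this set, so the closure equals the set itself.

{t}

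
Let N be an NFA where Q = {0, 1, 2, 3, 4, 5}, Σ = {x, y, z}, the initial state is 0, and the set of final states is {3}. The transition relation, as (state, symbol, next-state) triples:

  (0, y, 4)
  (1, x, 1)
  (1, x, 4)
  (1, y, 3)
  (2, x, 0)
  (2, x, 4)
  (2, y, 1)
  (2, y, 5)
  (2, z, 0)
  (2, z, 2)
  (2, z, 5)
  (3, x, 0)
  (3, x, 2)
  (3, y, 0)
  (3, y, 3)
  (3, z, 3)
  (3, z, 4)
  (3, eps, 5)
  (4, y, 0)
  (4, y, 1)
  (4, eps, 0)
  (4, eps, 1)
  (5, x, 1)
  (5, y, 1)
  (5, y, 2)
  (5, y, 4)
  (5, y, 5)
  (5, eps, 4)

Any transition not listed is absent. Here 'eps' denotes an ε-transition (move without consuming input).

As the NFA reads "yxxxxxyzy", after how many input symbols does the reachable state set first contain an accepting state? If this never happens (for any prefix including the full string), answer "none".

Start in {0}.
Read 'y': {0} → {0, 1, 4}.
Read 'x': {0, 1, 4} → {0, 1, 4}.
Read 'x': {0, 1, 4} → {0, 1, 4}.
Read 'x': {0, 1, 4} → {0, 1, 4}.
Read 'x': {0, 1, 4} → {0, 1, 4}.
Read 'x': {0, 1, 4} → {0, 1, 4}.
Read 'y': {0, 1, 4} → {0, 1, 3, 4, 5}.
None of the earlier sets intersect F, but {0, 1, 3, 4, 5} does.

7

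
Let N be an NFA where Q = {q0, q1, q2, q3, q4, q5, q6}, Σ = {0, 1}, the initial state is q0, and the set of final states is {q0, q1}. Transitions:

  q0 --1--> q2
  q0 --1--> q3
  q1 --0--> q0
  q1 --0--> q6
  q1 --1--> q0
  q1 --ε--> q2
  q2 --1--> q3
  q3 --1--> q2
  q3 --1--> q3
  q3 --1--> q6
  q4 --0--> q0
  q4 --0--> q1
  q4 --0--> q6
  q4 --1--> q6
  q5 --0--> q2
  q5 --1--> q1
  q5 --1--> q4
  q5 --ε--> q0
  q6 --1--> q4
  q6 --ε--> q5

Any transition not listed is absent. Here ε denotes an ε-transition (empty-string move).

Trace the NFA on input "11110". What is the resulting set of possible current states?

{q0, q1, q2, q5, q6}

Start in {q0}.
Read '1': {q0} → {q2, q3}.
Read '1': {q2, q3} → {q0, q2, q3, q5, q6}.
Read '1': {q0, q2, q3, q5, q6} → {q0, q1, q2, q3, q4, q5, q6}.
Read '1': {q0, q1, q2, q3, q4, q5, q6} → {q0, q1, q2, q3, q4, q5, q6}.
Read '0': {q0, q1, q2, q3, q4, q5, q6} → {q0, q1, q2, q5, q6}.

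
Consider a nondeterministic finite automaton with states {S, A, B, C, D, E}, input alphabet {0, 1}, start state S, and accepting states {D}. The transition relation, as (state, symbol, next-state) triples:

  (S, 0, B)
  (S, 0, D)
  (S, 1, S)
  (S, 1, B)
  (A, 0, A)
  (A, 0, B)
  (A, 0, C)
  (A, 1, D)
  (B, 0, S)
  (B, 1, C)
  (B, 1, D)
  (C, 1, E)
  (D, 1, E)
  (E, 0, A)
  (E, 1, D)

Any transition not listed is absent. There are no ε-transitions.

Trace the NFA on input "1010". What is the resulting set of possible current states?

{S, A, B, D}

Start in {S}.
Read '1': S→{S, B}; now {S, B}.
Read '0': S→{B, D}, B→{S}; now {S, B, D}.
Read '1': S→{S, B}, B→{C, D}, D→{E}; now {S, B, C, D, E}.
Read '0': S→{B, D}, B→{S}, C→∅, D→∅, E→{A}; now {S, A, B, D}.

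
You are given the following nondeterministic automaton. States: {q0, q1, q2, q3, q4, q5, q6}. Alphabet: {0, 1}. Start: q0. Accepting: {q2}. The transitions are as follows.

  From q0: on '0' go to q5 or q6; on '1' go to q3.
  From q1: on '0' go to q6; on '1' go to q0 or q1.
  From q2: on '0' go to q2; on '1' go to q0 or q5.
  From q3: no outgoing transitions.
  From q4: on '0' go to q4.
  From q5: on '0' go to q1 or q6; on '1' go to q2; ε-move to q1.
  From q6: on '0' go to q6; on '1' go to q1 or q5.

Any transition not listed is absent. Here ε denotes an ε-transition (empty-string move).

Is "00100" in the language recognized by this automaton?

No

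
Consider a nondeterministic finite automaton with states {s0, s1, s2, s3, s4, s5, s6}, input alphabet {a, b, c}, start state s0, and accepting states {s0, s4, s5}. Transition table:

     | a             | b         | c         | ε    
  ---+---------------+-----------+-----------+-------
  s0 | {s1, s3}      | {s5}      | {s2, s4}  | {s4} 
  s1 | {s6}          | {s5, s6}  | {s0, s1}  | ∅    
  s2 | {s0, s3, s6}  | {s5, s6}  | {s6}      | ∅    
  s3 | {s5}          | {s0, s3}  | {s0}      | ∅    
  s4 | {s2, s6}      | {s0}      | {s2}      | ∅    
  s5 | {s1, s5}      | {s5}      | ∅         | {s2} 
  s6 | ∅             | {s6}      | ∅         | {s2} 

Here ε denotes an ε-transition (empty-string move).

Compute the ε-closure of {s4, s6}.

{s2, s4, s6}

Begin with {s4, s6}.
ε-move s6 → s2; add s2.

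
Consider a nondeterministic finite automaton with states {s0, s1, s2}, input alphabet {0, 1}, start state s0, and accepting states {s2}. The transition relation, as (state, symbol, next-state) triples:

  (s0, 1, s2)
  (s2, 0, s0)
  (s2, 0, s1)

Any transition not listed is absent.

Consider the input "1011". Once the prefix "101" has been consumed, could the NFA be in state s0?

No

Start in {s0}.
Read '1': {s0} → {s2}.
Read '0': {s2} → {s0, s1}.
Read '1': {s0, s1} → {s2}.
State s0 is not in {s2}.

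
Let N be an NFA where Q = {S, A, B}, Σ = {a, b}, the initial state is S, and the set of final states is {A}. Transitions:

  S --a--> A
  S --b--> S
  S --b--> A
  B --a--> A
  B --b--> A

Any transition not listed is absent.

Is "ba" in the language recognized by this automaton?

Yes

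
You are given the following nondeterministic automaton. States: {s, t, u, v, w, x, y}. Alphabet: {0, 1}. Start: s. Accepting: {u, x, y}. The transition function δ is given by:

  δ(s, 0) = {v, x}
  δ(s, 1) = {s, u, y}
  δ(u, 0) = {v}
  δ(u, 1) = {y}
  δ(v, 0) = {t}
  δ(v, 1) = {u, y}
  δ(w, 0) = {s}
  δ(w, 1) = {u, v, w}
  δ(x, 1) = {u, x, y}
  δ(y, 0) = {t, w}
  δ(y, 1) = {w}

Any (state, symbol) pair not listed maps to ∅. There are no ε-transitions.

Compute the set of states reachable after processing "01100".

Start in {s}.
Read '0': s→{v, x}; now {v, x}.
Read '1': v→{u, y}, x→{u, x, y}; now {u, x, y}.
Read '1': u→{y}, x→{u, x, y}, y→{w}; now {u, w, x, y}.
Read '0': u→{v}, w→{s}, x→∅, y→{t, w}; now {s, t, v, w}.
Read '0': s→{v, x}, t→∅, v→{t}, w→{s}; now {s, t, v, x}.

{s, t, v, x}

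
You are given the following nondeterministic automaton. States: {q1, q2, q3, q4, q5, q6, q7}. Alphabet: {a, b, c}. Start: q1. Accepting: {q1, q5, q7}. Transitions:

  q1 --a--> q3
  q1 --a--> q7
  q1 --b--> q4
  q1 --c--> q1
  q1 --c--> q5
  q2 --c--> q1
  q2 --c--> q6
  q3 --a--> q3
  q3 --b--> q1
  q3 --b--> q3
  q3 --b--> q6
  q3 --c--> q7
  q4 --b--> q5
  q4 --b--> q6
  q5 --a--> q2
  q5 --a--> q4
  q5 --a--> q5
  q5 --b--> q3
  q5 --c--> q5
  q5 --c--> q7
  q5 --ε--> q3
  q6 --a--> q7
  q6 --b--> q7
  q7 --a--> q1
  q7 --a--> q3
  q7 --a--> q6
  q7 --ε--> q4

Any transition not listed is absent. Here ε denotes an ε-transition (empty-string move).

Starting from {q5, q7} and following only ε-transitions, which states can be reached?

Begin with {q5, q7}.
ε-move q5 → q3; add q3.
ε-move q7 → q4; add q4.

{q3, q4, q5, q7}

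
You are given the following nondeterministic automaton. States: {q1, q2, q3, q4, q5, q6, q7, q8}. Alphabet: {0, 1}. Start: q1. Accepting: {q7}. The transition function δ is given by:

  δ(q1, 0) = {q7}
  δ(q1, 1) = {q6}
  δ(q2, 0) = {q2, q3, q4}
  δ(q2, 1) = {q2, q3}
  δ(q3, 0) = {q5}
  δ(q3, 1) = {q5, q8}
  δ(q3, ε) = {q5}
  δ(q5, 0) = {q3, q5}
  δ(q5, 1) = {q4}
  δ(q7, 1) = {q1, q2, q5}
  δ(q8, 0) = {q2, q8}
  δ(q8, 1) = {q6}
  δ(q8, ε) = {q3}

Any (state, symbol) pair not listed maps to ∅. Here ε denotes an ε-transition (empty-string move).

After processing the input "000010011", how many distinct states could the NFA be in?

0

Start in {q1}.
Read '0': {q1} → {q7}.
Read '0': {q7} → ∅.
The set is empty and remains empty for the remaining 7 symbols.
That set has 0 states.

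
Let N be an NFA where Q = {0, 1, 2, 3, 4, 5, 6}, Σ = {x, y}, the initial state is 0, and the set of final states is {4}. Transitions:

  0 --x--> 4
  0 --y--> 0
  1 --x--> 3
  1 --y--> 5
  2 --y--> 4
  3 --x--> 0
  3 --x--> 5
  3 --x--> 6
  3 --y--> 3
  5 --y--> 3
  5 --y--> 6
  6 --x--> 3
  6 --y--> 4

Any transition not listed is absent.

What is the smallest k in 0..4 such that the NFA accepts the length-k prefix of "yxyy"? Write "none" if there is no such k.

2

Start in {0}.
Read 'y': 0→{0}; now {0}.
Read 'x': 0→{4}; now {4}.
None of the earlier sets intersect F, but {4} does.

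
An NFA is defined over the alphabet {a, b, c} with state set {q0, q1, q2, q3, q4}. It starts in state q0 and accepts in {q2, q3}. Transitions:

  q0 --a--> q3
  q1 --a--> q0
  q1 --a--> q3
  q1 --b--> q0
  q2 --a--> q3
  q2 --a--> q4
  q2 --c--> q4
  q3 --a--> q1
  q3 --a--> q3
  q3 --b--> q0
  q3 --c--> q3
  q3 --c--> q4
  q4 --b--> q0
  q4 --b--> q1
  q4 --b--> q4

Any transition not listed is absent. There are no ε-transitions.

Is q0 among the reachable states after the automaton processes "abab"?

Yes

Start in {q0}.
Read 'a': {q0} → {q3}.
Read 'b': {q3} → {q0}.
Read 'a': {q0} → {q3}.
Read 'b': {q3} → {q0}.
State q0 is in {q0}.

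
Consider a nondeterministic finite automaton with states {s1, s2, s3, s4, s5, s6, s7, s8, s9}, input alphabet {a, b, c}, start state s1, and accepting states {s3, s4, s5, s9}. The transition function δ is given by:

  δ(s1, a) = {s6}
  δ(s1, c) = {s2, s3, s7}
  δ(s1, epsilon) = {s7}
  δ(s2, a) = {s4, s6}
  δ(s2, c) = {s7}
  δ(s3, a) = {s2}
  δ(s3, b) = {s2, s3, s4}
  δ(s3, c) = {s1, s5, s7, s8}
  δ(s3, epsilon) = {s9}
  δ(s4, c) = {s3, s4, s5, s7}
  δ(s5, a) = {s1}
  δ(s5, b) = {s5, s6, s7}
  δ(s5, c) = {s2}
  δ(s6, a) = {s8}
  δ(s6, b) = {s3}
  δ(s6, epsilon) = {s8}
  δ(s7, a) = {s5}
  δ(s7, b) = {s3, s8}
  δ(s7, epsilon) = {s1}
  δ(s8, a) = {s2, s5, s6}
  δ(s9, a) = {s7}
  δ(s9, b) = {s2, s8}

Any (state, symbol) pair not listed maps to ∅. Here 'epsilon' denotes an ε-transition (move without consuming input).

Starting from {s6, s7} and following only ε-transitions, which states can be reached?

Begin with {s6, s7}.
ε-move s7 → s1; add s1.
ε-move s6 → s8; add s8.

{s1, s6, s7, s8}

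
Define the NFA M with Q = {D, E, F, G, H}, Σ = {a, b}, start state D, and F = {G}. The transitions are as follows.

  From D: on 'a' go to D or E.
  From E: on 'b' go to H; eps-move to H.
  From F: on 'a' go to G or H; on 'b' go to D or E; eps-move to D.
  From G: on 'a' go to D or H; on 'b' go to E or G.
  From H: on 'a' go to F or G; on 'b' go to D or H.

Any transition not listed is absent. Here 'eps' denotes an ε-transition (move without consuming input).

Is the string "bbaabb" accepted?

No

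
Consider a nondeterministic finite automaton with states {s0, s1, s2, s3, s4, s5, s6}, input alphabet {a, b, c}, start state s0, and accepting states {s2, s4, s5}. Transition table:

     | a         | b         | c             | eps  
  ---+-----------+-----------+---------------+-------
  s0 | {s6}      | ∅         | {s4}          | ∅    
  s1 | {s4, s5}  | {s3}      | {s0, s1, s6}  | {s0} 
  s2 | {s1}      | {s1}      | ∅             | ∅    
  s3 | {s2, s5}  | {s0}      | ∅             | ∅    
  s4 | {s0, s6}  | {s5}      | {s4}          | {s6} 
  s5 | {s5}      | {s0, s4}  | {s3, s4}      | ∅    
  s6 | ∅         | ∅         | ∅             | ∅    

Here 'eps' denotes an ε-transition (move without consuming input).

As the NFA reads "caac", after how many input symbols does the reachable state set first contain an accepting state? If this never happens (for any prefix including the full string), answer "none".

1

Start in {s0}.
Read 'c': {s0} → {s4, s6}.
None of the earlier sets intersect F, but {s4, s6} does.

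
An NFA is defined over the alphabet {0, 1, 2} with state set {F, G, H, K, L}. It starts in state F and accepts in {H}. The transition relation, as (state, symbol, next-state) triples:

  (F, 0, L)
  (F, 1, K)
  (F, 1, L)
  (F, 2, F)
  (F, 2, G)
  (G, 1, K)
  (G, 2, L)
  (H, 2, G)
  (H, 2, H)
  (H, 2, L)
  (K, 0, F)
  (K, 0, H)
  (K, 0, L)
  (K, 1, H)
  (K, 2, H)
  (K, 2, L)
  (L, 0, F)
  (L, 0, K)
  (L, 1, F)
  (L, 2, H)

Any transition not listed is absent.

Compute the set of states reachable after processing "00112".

{F, G, H, L}

Start in {F}.
Read '0': F→{L}; now {L}.
Read '0': L→{F, K}; now {F, K}.
Read '1': F→{K, L}, K→{H}; now {H, K, L}.
Read '1': H→∅, K→{H}, L→{F}; now {F, H}.
Read '2': F→{F, G}, H→{G, H, L}; now {F, G, H, L}.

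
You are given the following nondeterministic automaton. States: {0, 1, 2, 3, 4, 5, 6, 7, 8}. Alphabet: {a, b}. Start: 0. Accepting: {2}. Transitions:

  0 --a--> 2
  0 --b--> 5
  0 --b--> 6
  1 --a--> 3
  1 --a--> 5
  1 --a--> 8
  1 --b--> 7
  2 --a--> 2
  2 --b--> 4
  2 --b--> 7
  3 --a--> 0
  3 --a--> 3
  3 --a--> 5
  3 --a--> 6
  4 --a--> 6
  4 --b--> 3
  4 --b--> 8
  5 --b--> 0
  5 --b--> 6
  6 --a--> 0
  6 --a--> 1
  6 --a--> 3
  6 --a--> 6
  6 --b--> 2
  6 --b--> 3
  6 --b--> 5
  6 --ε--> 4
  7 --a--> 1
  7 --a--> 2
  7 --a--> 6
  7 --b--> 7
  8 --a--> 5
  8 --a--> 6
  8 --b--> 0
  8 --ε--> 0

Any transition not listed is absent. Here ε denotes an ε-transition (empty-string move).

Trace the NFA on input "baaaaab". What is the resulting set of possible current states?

{0, 2, 3, 4, 5, 6, 7, 8}

Start in {0}.
Read 'b': {0} → {4, 5, 6}.
Read 'a': {4, 5, 6} → {0, 1, 3, 4, 6}.
Read 'a': {0, 1, 3, 4, 6} → {0, 1, 2, 3, 4, 5, 6, 8}.
Read 'a': {0, 1, 2, 3, 4, 5, 6, 8} → {0, 1, 2, 3, 4, 5, 6, 8}.
Read 'a': {0, 1, 2, 3, 4, 5, 6, 8} → {0, 1, 2, 3, 4, 5, 6, 8}.
Read 'a': {0, 1, 2, 3, 4, 5, 6, 8} → {0, 1, 2, 3, 4, 5, 6, 8}.
Read 'b': {0, 1, 2, 3, 4, 5, 6, 8} → {0, 2, 3, 4, 5, 6, 7, 8}.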